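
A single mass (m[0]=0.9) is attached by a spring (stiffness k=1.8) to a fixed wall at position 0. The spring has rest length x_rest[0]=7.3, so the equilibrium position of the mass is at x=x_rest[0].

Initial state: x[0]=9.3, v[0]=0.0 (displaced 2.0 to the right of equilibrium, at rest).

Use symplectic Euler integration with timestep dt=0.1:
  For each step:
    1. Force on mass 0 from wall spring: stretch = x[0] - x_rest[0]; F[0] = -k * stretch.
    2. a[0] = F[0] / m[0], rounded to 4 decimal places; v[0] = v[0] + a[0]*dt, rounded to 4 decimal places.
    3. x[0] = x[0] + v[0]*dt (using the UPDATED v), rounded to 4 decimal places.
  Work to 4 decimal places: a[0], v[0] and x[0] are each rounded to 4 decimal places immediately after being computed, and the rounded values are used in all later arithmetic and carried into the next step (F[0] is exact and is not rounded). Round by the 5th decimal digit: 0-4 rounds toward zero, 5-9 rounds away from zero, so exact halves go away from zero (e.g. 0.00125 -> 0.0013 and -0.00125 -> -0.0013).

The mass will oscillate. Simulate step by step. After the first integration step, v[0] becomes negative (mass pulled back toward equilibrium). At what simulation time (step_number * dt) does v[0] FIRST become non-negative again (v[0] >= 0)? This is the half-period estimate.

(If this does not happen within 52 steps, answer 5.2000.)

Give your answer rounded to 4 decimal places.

Step 0: x=[9.3000] v=[0.0000]
Step 1: x=[9.2600] v=[-0.4000]
Step 2: x=[9.1808] v=[-0.7920]
Step 3: x=[9.0640] v=[-1.1682]
Step 4: x=[8.9119] v=[-1.5210]
Step 5: x=[8.7276] v=[-1.8434]
Step 6: x=[8.5147] v=[-2.1289]
Step 7: x=[8.2775] v=[-2.3718]
Step 8: x=[8.0208] v=[-2.5673]
Step 9: x=[7.7497] v=[-2.7115]
Step 10: x=[7.4696] v=[-2.8014]
Step 11: x=[7.1861] v=[-2.8353]
Step 12: x=[6.9049] v=[-2.8125]
Step 13: x=[6.6316] v=[-2.7335]
Step 14: x=[6.3716] v=[-2.5998]
Step 15: x=[6.1302] v=[-2.4141]
Step 16: x=[5.9122] v=[-2.1801]
Step 17: x=[5.7220] v=[-1.9025]
Step 18: x=[5.5633] v=[-1.5869]
Step 19: x=[5.4393] v=[-1.2396]
Step 20: x=[5.3526] v=[-0.8675]
Step 21: x=[5.3048] v=[-0.4780]
Step 22: x=[5.2969] v=[-0.0790]
Step 23: x=[5.3291] v=[0.3216]
First v>=0 after going negative at step 23, time=2.3000

Answer: 2.3000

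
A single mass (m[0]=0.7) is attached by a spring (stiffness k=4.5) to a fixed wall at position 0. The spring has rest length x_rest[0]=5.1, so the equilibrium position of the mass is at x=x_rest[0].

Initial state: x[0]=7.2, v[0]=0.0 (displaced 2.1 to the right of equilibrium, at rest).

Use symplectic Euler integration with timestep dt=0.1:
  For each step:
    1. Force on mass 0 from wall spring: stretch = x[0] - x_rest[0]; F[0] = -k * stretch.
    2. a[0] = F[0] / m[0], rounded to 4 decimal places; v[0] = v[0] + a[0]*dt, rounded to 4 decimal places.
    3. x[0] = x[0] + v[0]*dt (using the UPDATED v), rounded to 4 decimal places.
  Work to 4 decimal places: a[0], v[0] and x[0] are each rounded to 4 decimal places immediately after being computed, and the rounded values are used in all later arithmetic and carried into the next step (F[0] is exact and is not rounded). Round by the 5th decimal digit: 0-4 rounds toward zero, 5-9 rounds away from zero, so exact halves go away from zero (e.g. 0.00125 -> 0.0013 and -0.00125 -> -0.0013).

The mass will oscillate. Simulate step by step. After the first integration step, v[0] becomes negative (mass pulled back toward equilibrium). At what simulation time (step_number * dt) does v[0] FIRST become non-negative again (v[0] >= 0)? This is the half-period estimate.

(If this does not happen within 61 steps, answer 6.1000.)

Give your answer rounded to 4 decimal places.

Answer: 1.3000

Derivation:
Step 0: x=[7.2000] v=[0.0000]
Step 1: x=[7.0650] v=[-1.3500]
Step 2: x=[6.8037] v=[-2.6132]
Step 3: x=[6.4329] v=[-3.7084]
Step 4: x=[5.9764] v=[-4.5653]
Step 5: x=[5.4635] v=[-5.1287]
Step 6: x=[4.9273] v=[-5.3624]
Step 7: x=[4.4022] v=[-5.2514]
Step 8: x=[3.9219] v=[-4.8028]
Step 9: x=[3.5174] v=[-4.0455]
Step 10: x=[3.2146] v=[-3.0281]
Step 11: x=[3.0330] v=[-1.8161]
Step 12: x=[2.9843] v=[-0.4873]
Step 13: x=[3.0716] v=[0.8728]
First v>=0 after going negative at step 13, time=1.3000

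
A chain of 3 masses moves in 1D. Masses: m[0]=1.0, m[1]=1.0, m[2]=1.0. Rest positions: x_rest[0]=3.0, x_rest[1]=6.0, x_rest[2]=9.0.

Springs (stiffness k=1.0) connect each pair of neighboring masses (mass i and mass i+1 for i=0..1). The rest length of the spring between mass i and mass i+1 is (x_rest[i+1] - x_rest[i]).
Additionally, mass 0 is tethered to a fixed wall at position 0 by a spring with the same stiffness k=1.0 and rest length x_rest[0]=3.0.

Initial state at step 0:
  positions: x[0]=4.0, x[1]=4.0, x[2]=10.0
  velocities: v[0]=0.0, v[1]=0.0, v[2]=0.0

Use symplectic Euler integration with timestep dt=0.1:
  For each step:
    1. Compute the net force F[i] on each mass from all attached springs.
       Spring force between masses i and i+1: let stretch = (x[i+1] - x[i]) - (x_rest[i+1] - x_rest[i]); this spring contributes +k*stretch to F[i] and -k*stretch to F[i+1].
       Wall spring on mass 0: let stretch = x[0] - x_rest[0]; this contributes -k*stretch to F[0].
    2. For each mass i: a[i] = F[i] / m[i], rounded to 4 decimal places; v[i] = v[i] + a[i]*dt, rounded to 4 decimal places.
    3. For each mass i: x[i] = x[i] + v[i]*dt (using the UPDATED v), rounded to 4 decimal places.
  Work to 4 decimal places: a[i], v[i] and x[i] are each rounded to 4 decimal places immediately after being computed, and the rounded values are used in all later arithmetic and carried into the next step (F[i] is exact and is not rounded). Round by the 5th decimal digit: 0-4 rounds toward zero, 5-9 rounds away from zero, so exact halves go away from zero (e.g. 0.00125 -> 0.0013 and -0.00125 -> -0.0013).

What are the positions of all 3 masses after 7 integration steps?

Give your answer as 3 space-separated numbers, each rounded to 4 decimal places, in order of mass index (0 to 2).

Answer: 3.0468 5.4532 9.2677

Derivation:
Step 0: x=[4.0000 4.0000 10.0000] v=[0.0000 0.0000 0.0000]
Step 1: x=[3.9600 4.0600 9.9700] v=[-0.4000 0.6000 -0.3000]
Step 2: x=[3.8814 4.1781 9.9109] v=[-0.7860 1.1810 -0.5910]
Step 3: x=[3.7670 4.3506 9.8245] v=[-1.1445 1.7246 -0.8643]
Step 4: x=[3.6207 4.5720 9.7133] v=[-1.4628 2.2136 -1.1117]
Step 5: x=[3.4477 4.8353 9.5807] v=[-1.7297 2.6326 -1.3258]
Step 6: x=[3.2541 5.1321 9.4307] v=[-1.9357 2.9684 -1.5003]
Step 7: x=[3.0468 5.4532 9.2677] v=[-2.0733 3.2105 -1.6302]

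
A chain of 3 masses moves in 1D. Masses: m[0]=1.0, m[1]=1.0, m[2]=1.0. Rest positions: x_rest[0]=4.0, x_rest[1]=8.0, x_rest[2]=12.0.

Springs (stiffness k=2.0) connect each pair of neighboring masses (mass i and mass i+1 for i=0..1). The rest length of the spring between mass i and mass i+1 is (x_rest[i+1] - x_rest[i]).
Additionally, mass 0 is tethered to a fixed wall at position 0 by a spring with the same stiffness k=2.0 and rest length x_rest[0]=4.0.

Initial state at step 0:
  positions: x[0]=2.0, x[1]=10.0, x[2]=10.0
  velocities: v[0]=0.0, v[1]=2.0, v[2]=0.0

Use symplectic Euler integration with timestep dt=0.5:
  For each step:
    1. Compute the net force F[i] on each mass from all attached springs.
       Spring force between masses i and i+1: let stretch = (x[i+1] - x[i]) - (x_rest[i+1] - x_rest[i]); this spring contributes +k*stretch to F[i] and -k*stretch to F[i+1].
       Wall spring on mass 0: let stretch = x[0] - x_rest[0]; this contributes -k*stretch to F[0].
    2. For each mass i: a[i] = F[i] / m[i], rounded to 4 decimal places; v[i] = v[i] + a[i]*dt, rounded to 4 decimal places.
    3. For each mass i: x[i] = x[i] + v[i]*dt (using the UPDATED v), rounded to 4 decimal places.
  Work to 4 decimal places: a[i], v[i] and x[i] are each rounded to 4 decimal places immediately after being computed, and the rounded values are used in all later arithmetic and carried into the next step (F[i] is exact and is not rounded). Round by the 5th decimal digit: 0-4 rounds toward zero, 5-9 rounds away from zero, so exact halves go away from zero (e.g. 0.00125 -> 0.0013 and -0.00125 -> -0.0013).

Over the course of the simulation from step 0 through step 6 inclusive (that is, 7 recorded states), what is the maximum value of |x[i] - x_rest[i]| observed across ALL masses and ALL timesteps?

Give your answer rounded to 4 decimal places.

Answer: 3.6250

Derivation:
Step 0: x=[2.0000 10.0000 10.0000] v=[0.0000 2.0000 0.0000]
Step 1: x=[5.0000 7.0000 12.0000] v=[6.0000 -6.0000 4.0000]
Step 2: x=[6.5000 5.5000 13.5000] v=[3.0000 -3.0000 3.0000]
Step 3: x=[4.2500 8.5000 13.0000] v=[-4.5000 6.0000 -1.0000]
Step 4: x=[2.0000 11.6250 12.2500] v=[-4.5000 6.2500 -1.5000]
Step 5: x=[3.5625 10.2500 13.1875] v=[3.1250 -2.7500 1.8750]
Step 6: x=[6.6875 7.0000 14.6563] v=[6.2500 -6.5000 2.9375]
Max displacement = 3.6250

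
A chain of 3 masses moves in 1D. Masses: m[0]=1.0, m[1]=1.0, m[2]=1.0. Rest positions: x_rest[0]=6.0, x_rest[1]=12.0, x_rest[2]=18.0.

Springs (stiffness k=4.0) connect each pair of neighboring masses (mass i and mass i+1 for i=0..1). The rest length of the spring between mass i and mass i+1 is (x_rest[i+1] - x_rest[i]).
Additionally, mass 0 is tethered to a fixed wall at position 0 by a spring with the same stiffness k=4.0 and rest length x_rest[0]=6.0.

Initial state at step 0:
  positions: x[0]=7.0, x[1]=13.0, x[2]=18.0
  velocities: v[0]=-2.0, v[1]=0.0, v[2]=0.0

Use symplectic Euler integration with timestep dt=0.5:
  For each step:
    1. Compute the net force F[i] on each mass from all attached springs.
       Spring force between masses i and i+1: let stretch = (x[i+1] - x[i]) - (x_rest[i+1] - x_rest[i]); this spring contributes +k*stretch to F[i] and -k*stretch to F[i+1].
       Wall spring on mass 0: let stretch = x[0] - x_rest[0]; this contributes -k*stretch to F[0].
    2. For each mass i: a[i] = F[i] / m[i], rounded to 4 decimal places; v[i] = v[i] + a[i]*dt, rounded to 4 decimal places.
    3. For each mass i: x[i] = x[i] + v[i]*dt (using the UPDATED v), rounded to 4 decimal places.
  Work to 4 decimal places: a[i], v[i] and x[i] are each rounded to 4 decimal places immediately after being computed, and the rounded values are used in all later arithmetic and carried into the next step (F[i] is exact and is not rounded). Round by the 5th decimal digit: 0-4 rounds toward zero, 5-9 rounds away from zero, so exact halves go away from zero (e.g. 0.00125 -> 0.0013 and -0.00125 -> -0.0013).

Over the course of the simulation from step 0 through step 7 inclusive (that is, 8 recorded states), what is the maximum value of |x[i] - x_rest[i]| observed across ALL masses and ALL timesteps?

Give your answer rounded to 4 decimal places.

Step 0: x=[7.0000 13.0000 18.0000] v=[-2.0000 0.0000 0.0000]
Step 1: x=[5.0000 12.0000 19.0000] v=[-4.0000 -2.0000 2.0000]
Step 2: x=[5.0000 11.0000 19.0000] v=[0.0000 -2.0000 0.0000]
Step 3: x=[6.0000 12.0000 17.0000] v=[2.0000 2.0000 -4.0000]
Step 4: x=[7.0000 12.0000 16.0000] v=[2.0000 0.0000 -2.0000]
Step 5: x=[6.0000 11.0000 17.0000] v=[-2.0000 -2.0000 2.0000]
Step 6: x=[4.0000 11.0000 18.0000] v=[-4.0000 0.0000 2.0000]
Step 7: x=[5.0000 11.0000 18.0000] v=[2.0000 0.0000 0.0000]
Max displacement = 2.0000

Answer: 2.0000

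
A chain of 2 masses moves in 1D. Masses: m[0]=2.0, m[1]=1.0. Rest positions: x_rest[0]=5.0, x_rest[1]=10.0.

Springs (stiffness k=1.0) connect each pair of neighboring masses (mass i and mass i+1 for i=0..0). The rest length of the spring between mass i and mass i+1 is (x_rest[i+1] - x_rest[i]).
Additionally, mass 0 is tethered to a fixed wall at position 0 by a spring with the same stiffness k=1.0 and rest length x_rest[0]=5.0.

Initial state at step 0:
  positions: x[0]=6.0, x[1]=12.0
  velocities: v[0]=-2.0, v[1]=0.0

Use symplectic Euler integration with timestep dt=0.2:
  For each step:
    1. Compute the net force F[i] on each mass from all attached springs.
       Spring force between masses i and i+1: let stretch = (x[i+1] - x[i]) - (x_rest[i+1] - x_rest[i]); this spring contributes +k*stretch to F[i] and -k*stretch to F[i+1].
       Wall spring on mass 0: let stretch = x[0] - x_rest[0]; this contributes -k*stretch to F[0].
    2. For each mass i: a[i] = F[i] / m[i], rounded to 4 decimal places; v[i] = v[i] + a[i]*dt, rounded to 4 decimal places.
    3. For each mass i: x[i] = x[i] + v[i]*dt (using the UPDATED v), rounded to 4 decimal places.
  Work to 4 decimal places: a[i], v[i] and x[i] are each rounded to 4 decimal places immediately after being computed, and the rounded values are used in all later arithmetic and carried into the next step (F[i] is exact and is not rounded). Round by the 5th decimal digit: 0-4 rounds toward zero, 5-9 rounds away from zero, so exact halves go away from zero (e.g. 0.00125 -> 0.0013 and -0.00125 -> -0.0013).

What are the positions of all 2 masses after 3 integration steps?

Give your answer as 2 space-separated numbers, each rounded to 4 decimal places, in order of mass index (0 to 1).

Answer: 4.8591 11.7052

Derivation:
Step 0: x=[6.0000 12.0000] v=[-2.0000 0.0000]
Step 1: x=[5.6000 11.9600] v=[-2.0000 -0.2000]
Step 2: x=[5.2152 11.8656] v=[-1.9240 -0.4720]
Step 3: x=[4.8591 11.7052] v=[-1.7805 -0.8021]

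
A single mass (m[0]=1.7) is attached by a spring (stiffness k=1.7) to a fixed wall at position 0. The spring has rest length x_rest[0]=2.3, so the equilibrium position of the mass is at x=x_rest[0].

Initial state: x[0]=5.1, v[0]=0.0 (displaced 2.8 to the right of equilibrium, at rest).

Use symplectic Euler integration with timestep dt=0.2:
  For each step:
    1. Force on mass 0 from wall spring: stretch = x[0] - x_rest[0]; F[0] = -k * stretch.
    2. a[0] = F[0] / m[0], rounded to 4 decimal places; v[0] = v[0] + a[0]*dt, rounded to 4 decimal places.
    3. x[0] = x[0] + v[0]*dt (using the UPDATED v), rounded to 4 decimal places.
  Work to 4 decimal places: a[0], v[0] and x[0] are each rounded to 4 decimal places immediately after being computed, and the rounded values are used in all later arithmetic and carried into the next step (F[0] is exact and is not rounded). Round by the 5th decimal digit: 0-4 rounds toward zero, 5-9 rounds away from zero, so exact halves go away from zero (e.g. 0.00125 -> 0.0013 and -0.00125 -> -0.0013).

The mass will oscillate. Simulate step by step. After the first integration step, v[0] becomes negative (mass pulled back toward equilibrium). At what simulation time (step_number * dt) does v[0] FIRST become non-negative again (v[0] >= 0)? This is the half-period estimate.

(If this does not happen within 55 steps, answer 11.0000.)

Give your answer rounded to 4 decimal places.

Step 0: x=[5.1000] v=[0.0000]
Step 1: x=[4.9880] v=[-0.5600]
Step 2: x=[4.7685] v=[-1.0976]
Step 3: x=[4.4502] v=[-1.5913]
Step 4: x=[4.0459] v=[-2.0213]
Step 5: x=[3.5718] v=[-2.3705]
Step 6: x=[3.0468] v=[-2.6249]
Step 7: x=[2.4919] v=[-2.7743]
Step 8: x=[1.9294] v=[-2.8127]
Step 9: x=[1.3817] v=[-2.7386]
Step 10: x=[0.8707] v=[-2.5549]
Step 11: x=[0.4169] v=[-2.2690]
Step 12: x=[0.0384] v=[-1.8924]
Step 13: x=[-0.2496] v=[-1.4401]
Step 14: x=[-0.4356] v=[-0.9302]
Step 15: x=[-0.5122] v=[-0.3831]
Step 16: x=[-0.4763] v=[0.1793]
First v>=0 after going negative at step 16, time=3.2000

Answer: 3.2000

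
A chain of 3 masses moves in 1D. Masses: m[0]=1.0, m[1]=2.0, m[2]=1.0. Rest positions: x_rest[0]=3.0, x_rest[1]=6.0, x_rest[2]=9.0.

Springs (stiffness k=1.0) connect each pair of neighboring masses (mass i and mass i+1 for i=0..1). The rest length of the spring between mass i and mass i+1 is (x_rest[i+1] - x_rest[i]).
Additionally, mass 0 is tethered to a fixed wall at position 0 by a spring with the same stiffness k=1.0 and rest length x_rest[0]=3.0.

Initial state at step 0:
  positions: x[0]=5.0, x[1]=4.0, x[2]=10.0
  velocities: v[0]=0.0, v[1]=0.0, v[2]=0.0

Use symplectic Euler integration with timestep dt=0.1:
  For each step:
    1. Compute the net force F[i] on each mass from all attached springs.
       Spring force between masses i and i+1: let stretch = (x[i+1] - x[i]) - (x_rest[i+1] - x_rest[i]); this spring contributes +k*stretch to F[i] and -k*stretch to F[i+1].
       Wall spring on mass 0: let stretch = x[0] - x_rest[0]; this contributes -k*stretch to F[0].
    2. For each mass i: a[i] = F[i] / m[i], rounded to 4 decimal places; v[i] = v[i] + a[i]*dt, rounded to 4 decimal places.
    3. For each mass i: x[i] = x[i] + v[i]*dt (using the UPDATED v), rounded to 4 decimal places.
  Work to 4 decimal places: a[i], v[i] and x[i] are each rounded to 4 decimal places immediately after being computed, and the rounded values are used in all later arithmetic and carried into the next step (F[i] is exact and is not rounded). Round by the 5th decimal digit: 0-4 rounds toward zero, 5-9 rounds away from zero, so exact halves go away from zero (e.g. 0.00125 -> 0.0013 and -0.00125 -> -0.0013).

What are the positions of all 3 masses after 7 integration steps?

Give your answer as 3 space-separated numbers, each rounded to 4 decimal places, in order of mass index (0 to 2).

Step 0: x=[5.0000 4.0000 10.0000] v=[0.0000 0.0000 0.0000]
Step 1: x=[4.9400 4.0350 9.9700] v=[-0.6000 0.3500 -0.3000]
Step 2: x=[4.8216 4.1042 9.9107] v=[-1.1845 0.6920 -0.5935]
Step 3: x=[4.6478 4.2060 9.8233] v=[-1.7384 1.0182 -0.8742]
Step 4: x=[4.4231 4.3381 9.7097] v=[-2.2474 1.3212 -1.1359]
Step 5: x=[4.1533 4.4975 9.5724] v=[-2.6982 1.5940 -1.3731]
Step 6: x=[3.8454 4.6806 9.4143] v=[-3.0791 1.8305 -1.5806]
Step 7: x=[3.5074 4.8831 9.2389] v=[-3.3801 2.0254 -1.7540]

Answer: 3.5074 4.8831 9.2389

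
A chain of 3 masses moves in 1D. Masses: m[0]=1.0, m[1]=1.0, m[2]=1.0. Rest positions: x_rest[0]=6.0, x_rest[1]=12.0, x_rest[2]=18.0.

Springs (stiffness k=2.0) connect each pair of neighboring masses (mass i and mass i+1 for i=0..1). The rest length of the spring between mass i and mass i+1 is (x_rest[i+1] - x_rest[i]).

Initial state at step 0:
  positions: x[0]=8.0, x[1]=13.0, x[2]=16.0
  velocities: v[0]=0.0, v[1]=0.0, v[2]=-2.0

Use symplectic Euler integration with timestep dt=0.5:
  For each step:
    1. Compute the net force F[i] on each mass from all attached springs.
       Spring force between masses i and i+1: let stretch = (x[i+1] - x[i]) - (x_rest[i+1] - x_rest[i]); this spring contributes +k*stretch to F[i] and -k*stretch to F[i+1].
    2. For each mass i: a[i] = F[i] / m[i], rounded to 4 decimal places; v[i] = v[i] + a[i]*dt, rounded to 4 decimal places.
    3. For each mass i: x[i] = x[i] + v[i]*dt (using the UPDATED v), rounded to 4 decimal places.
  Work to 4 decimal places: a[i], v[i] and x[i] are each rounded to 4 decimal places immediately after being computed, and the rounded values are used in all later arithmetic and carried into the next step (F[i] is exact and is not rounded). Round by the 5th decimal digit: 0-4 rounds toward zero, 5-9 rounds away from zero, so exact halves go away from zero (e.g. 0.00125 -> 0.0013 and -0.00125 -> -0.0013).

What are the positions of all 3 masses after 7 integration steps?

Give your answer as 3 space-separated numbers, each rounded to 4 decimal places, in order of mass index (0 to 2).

Step 0: x=[8.0000 13.0000 16.0000] v=[0.0000 0.0000 -2.0000]
Step 1: x=[7.5000 12.0000 16.5000] v=[-1.0000 -2.0000 1.0000]
Step 2: x=[6.2500 11.0000 17.7500] v=[-2.5000 -2.0000 2.5000]
Step 3: x=[4.3750 11.0000 18.6250] v=[-3.7500 0.0000 1.7500]
Step 4: x=[2.8125 11.5000 18.6875] v=[-3.1250 1.0000 0.1250]
Step 5: x=[2.5938 11.2500 18.1563] v=[-0.4375 -0.5000 -1.0625]
Step 6: x=[3.7032 10.1251 17.1719] v=[2.2187 -2.2499 -1.9688]
Step 7: x=[5.0235 9.3126 15.6641] v=[2.6406 -1.6250 -3.0156]

Answer: 5.0235 9.3126 15.6641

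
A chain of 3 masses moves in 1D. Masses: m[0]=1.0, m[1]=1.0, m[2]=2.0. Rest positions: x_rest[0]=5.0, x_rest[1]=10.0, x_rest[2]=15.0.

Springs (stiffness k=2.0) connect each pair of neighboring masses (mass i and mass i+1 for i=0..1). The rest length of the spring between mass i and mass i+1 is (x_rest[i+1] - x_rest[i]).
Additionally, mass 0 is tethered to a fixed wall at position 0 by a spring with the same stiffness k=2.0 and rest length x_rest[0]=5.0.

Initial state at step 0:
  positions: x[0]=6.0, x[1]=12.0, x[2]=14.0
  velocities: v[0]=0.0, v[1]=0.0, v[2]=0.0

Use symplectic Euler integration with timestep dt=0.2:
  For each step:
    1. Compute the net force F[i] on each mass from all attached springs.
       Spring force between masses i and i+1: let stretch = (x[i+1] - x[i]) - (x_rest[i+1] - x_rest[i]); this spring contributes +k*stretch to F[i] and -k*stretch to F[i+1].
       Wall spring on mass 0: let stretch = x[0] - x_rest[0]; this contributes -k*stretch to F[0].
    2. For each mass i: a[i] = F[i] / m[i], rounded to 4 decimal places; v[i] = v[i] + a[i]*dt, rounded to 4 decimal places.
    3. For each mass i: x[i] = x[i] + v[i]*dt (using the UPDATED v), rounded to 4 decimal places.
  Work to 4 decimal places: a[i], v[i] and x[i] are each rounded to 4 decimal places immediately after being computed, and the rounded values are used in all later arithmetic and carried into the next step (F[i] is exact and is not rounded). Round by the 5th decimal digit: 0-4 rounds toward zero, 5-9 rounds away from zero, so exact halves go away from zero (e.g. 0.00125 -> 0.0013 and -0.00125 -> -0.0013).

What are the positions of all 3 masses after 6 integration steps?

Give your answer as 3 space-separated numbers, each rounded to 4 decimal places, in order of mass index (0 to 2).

Answer: 4.8556 8.5590 15.5237

Derivation:
Step 0: x=[6.0000 12.0000 14.0000] v=[0.0000 0.0000 0.0000]
Step 1: x=[6.0000 11.6800 14.1200] v=[0.0000 -1.6000 0.6000]
Step 2: x=[5.9744 11.1008 14.3424] v=[-0.1280 -2.8960 1.1120]
Step 3: x=[5.8810 10.3708 14.6351] v=[-0.4672 -3.6499 1.4637]
Step 4: x=[5.6763 9.6228 14.9573] v=[-1.0237 -3.7401 1.6108]
Step 5: x=[5.3332 8.9858 15.2661] v=[-1.7156 -3.1849 1.5439]
Step 6: x=[4.8556 8.5590 15.5237] v=[-2.3878 -2.1338 1.2878]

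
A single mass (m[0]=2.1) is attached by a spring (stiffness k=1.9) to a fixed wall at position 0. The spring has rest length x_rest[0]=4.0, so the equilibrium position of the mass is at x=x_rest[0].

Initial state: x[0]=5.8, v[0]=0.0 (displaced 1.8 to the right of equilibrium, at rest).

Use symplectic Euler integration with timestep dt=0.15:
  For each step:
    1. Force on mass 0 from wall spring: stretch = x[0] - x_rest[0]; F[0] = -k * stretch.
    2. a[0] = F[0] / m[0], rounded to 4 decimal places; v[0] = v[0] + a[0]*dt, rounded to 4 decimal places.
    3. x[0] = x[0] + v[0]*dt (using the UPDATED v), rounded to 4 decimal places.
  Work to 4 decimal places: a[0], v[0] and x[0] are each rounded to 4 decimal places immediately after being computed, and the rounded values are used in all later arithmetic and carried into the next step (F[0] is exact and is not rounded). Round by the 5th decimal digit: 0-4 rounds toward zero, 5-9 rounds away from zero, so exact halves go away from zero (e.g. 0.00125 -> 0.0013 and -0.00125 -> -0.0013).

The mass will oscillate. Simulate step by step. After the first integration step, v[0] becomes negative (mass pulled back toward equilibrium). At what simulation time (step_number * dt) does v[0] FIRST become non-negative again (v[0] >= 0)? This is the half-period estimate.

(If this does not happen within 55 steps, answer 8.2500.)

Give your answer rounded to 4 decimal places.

Answer: 3.3000

Derivation:
Step 0: x=[5.8000] v=[0.0000]
Step 1: x=[5.7634] v=[-0.2443]
Step 2: x=[5.6909] v=[-0.4836]
Step 3: x=[5.5839] v=[-0.7131]
Step 4: x=[5.4447] v=[-0.9281]
Step 5: x=[5.2761] v=[-1.1242]
Step 6: x=[5.0815] v=[-1.2974]
Step 7: x=[4.8649] v=[-1.4442]
Step 8: x=[4.6307] v=[-1.5616]
Step 9: x=[4.3836] v=[-1.6472]
Step 10: x=[4.1287] v=[-1.6993]
Step 11: x=[3.8712] v=[-1.7168]
Step 12: x=[3.6163] v=[-1.6993]
Step 13: x=[3.3692] v=[-1.6472]
Step 14: x=[3.1350] v=[-1.5616]
Step 15: x=[2.9184] v=[-1.4442]
Step 16: x=[2.7238] v=[-1.2974]
Step 17: x=[2.5552] v=[-1.1242]
Step 18: x=[2.4160] v=[-0.9281]
Step 19: x=[2.3090] v=[-0.7131]
Step 20: x=[2.2365] v=[-0.4836]
Step 21: x=[2.1999] v=[-0.2443]
Step 22: x=[2.1999] v=[0.0000]
First v>=0 after going negative at step 22, time=3.3000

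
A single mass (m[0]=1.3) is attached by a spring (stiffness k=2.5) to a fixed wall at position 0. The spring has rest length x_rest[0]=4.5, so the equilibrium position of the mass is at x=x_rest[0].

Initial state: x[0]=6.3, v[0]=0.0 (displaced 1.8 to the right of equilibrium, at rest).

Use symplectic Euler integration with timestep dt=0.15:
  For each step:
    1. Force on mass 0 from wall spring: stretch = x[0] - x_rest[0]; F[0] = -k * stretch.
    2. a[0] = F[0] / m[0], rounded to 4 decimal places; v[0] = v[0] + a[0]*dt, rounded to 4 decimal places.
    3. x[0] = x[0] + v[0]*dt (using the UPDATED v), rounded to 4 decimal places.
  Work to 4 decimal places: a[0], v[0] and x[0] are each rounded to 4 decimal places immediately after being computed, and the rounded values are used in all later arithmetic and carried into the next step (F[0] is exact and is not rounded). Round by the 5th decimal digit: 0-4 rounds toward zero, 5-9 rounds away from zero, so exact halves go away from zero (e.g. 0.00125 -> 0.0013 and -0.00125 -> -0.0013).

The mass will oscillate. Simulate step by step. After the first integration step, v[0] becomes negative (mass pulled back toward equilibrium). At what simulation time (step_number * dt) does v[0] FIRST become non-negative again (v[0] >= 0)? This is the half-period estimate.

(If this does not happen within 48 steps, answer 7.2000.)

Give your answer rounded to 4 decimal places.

Step 0: x=[6.3000] v=[0.0000]
Step 1: x=[6.2221] v=[-0.5192]
Step 2: x=[6.0697] v=[-1.0160]
Step 3: x=[5.8494] v=[-1.4688]
Step 4: x=[5.5707] v=[-1.8581]
Step 5: x=[5.2457] v=[-2.1670]
Step 6: x=[4.8884] v=[-2.3821]
Step 7: x=[4.5143] v=[-2.4941]
Step 8: x=[4.1396] v=[-2.4982]
Step 9: x=[3.7805] v=[-2.3942]
Step 10: x=[3.4525] v=[-2.1866]
Step 11: x=[3.1698] v=[-1.8844]
Step 12: x=[2.9447] v=[-1.5007]
Step 13: x=[2.7869] v=[-1.0521]
Step 14: x=[2.7032] v=[-0.5579]
Step 15: x=[2.6973] v=[-0.0396]
Step 16: x=[2.7694] v=[0.4804]
First v>=0 after going negative at step 16, time=2.4000

Answer: 2.4000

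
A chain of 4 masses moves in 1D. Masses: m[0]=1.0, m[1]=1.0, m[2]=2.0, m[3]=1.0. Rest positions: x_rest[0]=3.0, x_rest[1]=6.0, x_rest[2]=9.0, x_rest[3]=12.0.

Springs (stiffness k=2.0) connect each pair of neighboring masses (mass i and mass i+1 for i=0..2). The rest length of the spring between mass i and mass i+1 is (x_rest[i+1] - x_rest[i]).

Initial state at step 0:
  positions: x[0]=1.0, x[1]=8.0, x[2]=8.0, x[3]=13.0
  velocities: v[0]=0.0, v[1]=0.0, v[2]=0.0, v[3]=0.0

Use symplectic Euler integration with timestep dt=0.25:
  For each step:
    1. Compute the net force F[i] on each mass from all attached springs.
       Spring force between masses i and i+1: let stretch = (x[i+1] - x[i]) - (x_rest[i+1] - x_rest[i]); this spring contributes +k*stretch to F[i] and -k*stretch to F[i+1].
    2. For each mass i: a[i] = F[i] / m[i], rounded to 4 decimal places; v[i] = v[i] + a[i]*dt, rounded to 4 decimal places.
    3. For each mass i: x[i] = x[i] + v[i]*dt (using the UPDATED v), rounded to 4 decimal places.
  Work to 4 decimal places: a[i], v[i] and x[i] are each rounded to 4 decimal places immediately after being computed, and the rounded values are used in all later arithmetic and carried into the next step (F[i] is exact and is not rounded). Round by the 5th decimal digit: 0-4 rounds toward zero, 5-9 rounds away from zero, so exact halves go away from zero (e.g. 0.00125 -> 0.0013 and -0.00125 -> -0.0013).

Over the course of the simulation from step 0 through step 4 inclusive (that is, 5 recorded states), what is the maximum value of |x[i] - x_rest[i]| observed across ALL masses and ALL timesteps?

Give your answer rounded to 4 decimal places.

Step 0: x=[1.0000 8.0000 8.0000 13.0000] v=[0.0000 0.0000 0.0000 0.0000]
Step 1: x=[1.5000 7.1250 8.3125 12.7500] v=[2.0000 -3.5000 1.2500 -1.0000]
Step 2: x=[2.3281 5.6953 8.8281 12.3203] v=[3.3125 -5.7188 2.0625 -1.7188]
Step 3: x=[3.2021 4.2363 9.3662 11.8291] v=[3.4961 -5.8360 2.1524 -1.9649]
Step 4: x=[3.8304 3.2893 9.7376 11.4050] v=[2.5132 -3.7882 1.4857 -1.6964]
Max displacement = 2.7107

Answer: 2.7107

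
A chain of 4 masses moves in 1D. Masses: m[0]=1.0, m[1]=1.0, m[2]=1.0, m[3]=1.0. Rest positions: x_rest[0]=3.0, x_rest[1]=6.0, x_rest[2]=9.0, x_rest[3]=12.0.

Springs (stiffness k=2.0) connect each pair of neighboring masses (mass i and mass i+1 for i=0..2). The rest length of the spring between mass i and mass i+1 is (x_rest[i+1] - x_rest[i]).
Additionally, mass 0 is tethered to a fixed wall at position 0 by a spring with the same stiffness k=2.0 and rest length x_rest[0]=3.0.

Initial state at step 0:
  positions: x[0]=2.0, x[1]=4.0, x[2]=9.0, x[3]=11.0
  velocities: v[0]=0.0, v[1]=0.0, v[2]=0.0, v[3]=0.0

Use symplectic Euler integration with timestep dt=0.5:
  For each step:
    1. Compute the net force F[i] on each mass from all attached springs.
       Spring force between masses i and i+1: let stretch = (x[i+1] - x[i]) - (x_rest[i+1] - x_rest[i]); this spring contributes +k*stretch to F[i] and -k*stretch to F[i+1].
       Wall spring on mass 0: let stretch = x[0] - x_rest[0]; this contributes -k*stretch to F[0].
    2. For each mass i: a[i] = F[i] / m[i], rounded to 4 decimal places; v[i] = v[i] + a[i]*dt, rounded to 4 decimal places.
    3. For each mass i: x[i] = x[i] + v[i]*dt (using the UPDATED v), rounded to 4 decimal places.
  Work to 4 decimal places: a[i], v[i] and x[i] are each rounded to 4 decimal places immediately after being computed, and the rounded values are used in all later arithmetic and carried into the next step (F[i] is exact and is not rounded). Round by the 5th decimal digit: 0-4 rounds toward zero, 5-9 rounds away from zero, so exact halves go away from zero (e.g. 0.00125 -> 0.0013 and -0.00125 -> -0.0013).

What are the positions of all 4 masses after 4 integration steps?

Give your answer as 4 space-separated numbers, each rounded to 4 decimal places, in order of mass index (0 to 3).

Answer: 3.9375 5.5000 9.5625 10.3125

Derivation:
Step 0: x=[2.0000 4.0000 9.0000 11.0000] v=[0.0000 0.0000 0.0000 0.0000]
Step 1: x=[2.0000 5.5000 7.5000 11.5000] v=[0.0000 3.0000 -3.0000 1.0000]
Step 2: x=[2.7500 6.2500 7.0000 11.5000] v=[1.5000 1.5000 -1.0000 0.0000]
Step 3: x=[3.8750 5.6250 8.3750 10.7500] v=[2.2500 -1.2500 2.7500 -1.5000]
Step 4: x=[3.9375 5.5000 9.5625 10.3125] v=[0.1250 -0.2500 2.3750 -0.8750]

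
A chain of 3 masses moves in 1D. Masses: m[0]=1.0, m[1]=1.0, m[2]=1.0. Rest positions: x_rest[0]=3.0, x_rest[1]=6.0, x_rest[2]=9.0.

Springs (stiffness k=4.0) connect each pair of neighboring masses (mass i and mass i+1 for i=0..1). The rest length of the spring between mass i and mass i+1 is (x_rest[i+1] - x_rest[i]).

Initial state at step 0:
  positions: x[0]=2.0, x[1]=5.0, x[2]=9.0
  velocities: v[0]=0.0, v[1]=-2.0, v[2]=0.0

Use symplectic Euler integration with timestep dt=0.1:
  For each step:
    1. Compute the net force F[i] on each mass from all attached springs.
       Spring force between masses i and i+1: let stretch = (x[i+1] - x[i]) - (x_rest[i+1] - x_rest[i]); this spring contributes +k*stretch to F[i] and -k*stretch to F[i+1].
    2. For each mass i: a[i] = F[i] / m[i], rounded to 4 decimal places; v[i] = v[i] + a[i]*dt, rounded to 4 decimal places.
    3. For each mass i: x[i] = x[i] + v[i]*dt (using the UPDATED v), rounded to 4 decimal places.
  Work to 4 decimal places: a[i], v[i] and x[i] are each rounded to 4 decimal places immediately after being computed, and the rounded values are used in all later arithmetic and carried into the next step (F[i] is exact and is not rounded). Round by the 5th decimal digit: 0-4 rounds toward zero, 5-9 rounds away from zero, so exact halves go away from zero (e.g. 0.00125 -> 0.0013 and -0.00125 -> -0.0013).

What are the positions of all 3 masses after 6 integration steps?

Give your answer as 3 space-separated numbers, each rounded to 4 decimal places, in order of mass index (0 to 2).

Step 0: x=[2.0000 5.0000 9.0000] v=[0.0000 -2.0000 0.0000]
Step 1: x=[2.0000 4.8400 8.9600] v=[0.0000 -1.6000 -0.4000]
Step 2: x=[1.9936 4.7312 8.8752] v=[-0.0640 -1.0880 -0.8480]
Step 3: x=[1.9767 4.6787 8.7446] v=[-0.1690 -0.5254 -1.3056]
Step 4: x=[1.9479 4.6807 8.5714] v=[-0.2882 0.0202 -1.7320]
Step 5: x=[1.9084 4.7290 8.3626] v=[-0.3951 0.4834 -2.0883]
Step 6: x=[1.8617 4.8099 8.1284] v=[-0.4669 0.8086 -2.3417]

Answer: 1.8617 4.8099 8.1284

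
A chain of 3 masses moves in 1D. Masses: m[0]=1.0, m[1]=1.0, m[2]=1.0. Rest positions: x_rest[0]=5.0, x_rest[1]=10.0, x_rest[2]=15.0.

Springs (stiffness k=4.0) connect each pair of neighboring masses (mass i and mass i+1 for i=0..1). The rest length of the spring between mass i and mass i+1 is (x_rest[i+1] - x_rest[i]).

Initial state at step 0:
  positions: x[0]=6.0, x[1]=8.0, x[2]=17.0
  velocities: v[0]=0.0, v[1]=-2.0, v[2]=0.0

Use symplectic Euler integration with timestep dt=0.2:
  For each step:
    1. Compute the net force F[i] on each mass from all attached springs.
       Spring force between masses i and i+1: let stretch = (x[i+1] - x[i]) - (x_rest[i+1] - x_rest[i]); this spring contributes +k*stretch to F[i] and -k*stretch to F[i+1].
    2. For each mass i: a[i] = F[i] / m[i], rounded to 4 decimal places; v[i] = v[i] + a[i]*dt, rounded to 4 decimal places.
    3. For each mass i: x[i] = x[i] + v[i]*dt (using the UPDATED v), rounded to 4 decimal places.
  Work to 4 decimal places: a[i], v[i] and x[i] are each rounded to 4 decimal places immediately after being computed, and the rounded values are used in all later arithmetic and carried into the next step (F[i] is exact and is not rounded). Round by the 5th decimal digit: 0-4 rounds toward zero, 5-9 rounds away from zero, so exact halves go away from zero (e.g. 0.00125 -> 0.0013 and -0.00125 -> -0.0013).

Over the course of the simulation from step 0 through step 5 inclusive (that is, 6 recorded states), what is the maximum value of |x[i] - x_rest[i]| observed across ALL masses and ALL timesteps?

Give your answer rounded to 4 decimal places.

Step 0: x=[6.0000 8.0000 17.0000] v=[0.0000 -2.0000 0.0000]
Step 1: x=[5.5200 8.7200 16.3600] v=[-2.4000 3.6000 -3.2000]
Step 2: x=[4.7520 10.1504 15.2976] v=[-3.8400 7.1520 -5.3120]
Step 3: x=[4.0477 11.5406 14.2116] v=[-3.5213 6.9510 -5.4298]
Step 4: x=[3.7423 12.1593 13.4983] v=[-1.5270 3.0935 -3.5666]
Step 5: x=[3.9836 11.6455 13.3707] v=[1.2066 -2.5689 -0.6378]
Max displacement = 2.1593

Answer: 2.1593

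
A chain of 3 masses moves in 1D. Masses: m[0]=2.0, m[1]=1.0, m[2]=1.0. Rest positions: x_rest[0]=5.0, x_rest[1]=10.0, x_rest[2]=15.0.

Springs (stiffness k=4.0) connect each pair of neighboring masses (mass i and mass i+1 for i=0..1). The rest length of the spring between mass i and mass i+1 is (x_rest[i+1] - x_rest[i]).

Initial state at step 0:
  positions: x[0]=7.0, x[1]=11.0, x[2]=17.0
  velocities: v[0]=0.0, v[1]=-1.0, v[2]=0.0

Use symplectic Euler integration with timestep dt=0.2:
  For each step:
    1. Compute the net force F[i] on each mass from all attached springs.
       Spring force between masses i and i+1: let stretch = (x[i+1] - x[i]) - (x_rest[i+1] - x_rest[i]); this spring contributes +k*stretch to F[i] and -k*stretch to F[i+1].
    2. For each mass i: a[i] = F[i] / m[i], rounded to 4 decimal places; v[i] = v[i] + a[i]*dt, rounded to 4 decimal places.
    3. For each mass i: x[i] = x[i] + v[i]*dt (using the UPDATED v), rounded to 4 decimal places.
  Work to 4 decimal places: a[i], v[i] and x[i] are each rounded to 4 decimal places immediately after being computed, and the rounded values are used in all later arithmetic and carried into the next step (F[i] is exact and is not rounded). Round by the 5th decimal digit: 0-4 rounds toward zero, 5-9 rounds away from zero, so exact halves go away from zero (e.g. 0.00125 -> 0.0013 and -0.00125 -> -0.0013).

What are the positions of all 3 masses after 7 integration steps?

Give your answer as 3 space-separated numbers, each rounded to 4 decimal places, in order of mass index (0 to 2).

Step 0: x=[7.0000 11.0000 17.0000] v=[0.0000 -1.0000 0.0000]
Step 1: x=[6.9200 11.1200 16.8400] v=[-0.4000 0.6000 -0.8000]
Step 2: x=[6.7760 11.4832 16.5648] v=[-0.7200 1.8160 -1.3760]
Step 3: x=[6.6086 11.9063 16.2765] v=[-0.8371 2.1155 -1.4413]
Step 4: x=[6.4650 12.1810 16.0890] v=[-0.7180 1.3735 -0.9375]
Step 5: x=[6.3787 12.1664 16.0762] v=[-0.4316 -0.0729 -0.0639]
Step 6: x=[6.3554 11.8514 16.2379] v=[-0.1165 -1.5752 0.8083]
Step 7: x=[6.3718 11.3588 16.4977] v=[0.0819 -2.4628 1.2991]

Answer: 6.3718 11.3588 16.4977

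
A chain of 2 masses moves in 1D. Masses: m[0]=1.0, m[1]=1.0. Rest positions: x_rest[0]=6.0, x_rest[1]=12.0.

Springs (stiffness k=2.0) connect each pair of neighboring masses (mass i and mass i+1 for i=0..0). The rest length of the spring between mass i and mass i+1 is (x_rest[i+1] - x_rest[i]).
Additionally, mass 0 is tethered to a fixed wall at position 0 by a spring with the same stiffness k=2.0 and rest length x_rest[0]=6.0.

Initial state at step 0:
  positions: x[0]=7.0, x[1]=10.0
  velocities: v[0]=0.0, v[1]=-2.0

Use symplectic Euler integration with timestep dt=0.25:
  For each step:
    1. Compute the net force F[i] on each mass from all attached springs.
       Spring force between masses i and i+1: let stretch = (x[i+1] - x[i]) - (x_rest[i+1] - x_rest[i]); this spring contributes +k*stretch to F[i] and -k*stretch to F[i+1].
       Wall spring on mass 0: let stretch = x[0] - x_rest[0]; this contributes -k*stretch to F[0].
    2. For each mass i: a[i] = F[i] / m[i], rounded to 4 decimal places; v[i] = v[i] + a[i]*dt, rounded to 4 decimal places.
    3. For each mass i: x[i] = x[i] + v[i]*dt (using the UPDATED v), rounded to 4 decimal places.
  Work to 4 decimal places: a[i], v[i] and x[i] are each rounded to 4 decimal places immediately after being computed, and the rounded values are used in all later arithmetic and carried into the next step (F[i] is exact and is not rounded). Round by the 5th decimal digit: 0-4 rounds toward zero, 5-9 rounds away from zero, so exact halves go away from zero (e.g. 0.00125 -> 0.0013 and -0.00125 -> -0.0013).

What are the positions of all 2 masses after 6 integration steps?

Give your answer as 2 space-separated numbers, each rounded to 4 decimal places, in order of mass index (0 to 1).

Step 0: x=[7.0000 10.0000] v=[0.0000 -2.0000]
Step 1: x=[6.5000 9.8750] v=[-2.0000 -0.5000]
Step 2: x=[5.6094 10.0781] v=[-3.5625 0.8125]
Step 3: x=[4.5762 10.4727] v=[-4.1329 1.5782]
Step 4: x=[3.7080 10.8802] v=[-3.4728 1.6300]
Step 5: x=[3.2728 11.1412] v=[-1.7407 1.0439]
Step 6: x=[3.4121 11.1686] v=[0.5571 0.1097]

Answer: 3.4121 11.1686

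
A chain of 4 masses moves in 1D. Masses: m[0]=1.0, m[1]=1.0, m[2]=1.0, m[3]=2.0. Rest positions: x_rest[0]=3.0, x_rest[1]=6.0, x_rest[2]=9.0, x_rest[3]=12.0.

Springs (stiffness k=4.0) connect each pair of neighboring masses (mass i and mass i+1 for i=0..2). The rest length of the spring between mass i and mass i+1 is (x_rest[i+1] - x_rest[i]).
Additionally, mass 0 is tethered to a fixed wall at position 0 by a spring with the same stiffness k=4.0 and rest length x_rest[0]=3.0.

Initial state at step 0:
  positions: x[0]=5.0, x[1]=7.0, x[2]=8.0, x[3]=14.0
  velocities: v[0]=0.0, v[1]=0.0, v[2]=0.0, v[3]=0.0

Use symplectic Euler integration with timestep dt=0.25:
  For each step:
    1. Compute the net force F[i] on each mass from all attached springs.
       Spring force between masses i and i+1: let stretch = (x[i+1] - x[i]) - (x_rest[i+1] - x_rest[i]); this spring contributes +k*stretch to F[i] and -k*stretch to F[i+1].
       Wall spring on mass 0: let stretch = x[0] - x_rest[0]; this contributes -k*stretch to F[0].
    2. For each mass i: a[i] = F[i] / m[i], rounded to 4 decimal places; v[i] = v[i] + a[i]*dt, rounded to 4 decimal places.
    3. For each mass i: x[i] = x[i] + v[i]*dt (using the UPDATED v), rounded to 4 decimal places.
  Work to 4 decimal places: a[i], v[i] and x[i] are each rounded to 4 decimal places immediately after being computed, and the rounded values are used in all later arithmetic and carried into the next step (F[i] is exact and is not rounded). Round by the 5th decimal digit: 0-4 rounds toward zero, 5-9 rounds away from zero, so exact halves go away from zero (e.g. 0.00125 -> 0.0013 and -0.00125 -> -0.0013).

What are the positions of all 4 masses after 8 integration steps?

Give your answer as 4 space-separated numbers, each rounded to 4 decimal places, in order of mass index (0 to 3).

Step 0: x=[5.0000 7.0000 8.0000 14.0000] v=[0.0000 0.0000 0.0000 0.0000]
Step 1: x=[4.2500 6.7500 9.2500 13.6250] v=[-3.0000 -1.0000 5.0000 -1.5000]
Step 2: x=[3.0625 6.5000 10.9688 13.0781] v=[-4.7500 -1.0000 6.8750 -2.1875]
Step 3: x=[1.9688 6.5078 12.0977 12.6426] v=[-4.3750 0.0313 4.5155 -1.7422]
Step 4: x=[1.5176 6.7784 11.9653 12.5139] v=[-1.8048 1.0822 -0.5295 -0.5147]
Step 5: x=[2.0022 7.0305 10.6734 12.6917] v=[1.9384 1.0083 -5.1678 0.7110]
Step 6: x=[3.2433 6.9362 8.9753 12.9922] v=[4.9645 -0.3771 -6.7924 1.2019]
Step 7: x=[4.5968 6.4285 7.7717 13.1656] v=[5.4141 -2.0309 -4.8146 0.6935]
Step 8: x=[5.2591 5.7987 7.5807 13.0397] v=[2.6490 -2.5194 -0.7639 -0.5035]

Answer: 5.2591 5.7987 7.5807 13.0397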